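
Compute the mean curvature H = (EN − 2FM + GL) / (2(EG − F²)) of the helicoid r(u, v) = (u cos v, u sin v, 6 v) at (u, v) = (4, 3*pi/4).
H = 0

With E = 1, F = 0, G = u^2 + 36, L = 0, M = -6/sqrt(u^2 + 36), N = 0, assemble
  H = (EN − 2FM + GL) / (2(EG − F²)) = 0.
At (u, v) = (4, 3*pi/4): H = 0.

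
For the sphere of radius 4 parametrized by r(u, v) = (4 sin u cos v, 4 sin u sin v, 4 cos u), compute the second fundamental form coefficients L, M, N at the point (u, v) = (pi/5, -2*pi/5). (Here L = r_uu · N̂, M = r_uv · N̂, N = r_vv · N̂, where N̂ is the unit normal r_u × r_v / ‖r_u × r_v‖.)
L = -4;  M = 0;  N = -5/2 + sqrt(5)/2

Compute the unit normal N̂(u, v) = (sin(u)^2*cos(v)/Abs(sin(u)), sin(u)^2*sin(v)/Abs(sin(u)), sin(2*u)/(2*Abs(sin(u)))), and the second partials r_uu, r_uv, r_vv. Take dot products:
  L(u, v) = r_uu · N̂ = -4*sin(u)/Abs(sin(u)),
  M(u, v) = r_uv · N̂ = 0,
  N(u, v) = r_vv · N̂ = -4*sin(u)^3/Abs(sin(u)).
Evaluating at (u, v) = (pi/5, -2*pi/5):
  L = -4, M = 0, N = -5/2 + sqrt(5)/2.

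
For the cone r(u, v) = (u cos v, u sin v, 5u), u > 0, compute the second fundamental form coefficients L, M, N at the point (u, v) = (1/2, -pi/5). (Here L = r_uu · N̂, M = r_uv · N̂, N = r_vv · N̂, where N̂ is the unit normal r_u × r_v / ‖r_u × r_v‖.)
L = 0;  M = 0;  N = 5*sqrt(26)/52

Compute the unit normal N̂(u, v) = (-5*sqrt(26)*u*cos(v)/(26*Abs(u)), -5*sqrt(26)*u*sin(v)/(26*Abs(u)), sqrt(26)*u/(26*Abs(u))), and the second partials r_uu, r_uv, r_vv. Take dot products:
  L(u, v) = r_uu · N̂ = 0,
  M(u, v) = r_uv · N̂ = 0,
  N(u, v) = r_vv · N̂ = 5*sqrt(26)*u^2/(26*Abs(u)).
Evaluating at (u, v) = (1/2, -pi/5):
  L = 0, M = 0, N = 5*sqrt(26)/52.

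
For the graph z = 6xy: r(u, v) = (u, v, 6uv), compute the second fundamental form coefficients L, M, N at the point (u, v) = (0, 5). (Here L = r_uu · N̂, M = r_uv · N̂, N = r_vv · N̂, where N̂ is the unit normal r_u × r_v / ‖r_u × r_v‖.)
L = 0;  M = 6*sqrt(901)/901;  N = 0

Compute the unit normal N̂(u, v) = (-6*v/sqrt(36*u^2 + 36*v^2 + 1), -6*u/sqrt(36*u^2 + 36*v^2 + 1), 1/sqrt(36*u^2 + 36*v^2 + 1)), and the second partials r_uu, r_uv, r_vv. Take dot products:
  L(u, v) = r_uu · N̂ = 0,
  M(u, v) = r_uv · N̂ = 6/sqrt(36*u^2 + 36*v^2 + 1),
  N(u, v) = r_vv · N̂ = 0.
Evaluating at (u, v) = (0, 5):
  L = 0, M = 6*sqrt(901)/901, N = 0.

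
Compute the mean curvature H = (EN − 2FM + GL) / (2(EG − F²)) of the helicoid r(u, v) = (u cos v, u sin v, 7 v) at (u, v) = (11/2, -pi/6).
H = 0

With E = 1, F = 0, G = u^2 + 49, L = 0, M = -7/sqrt(u^2 + 49), N = 0, assemble
  H = (EN − 2FM + GL) / (2(EG − F²)) = 0.
At (u, v) = (11/2, -pi/6): H = 0.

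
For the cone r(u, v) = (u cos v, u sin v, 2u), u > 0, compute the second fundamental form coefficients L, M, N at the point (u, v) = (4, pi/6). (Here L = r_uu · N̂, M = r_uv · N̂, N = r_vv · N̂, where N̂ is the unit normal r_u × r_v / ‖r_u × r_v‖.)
L = 0;  M = 0;  N = 8*sqrt(5)/5

Compute the unit normal N̂(u, v) = (-2*sqrt(5)*u*cos(v)/(5*Abs(u)), -2*sqrt(5)*u*sin(v)/(5*Abs(u)), sqrt(5)*u/(5*Abs(u))), and the second partials r_uu, r_uv, r_vv. Take dot products:
  L(u, v) = r_uu · N̂ = 0,
  M(u, v) = r_uv · N̂ = 0,
  N(u, v) = r_vv · N̂ = 2*sqrt(5)*u^2/(5*Abs(u)).
Evaluating at (u, v) = (4, pi/6):
  L = 0, M = 0, N = 8*sqrt(5)/5.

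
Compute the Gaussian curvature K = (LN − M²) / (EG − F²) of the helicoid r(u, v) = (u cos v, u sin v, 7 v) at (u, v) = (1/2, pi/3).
K = -784/38809

Coefficients of the first fundamental form: E = 1, F = 0, G = u^2 + 49.
Coefficients of the second fundamental form: L = 0, M = -7/sqrt(u^2 + 49), N = 0.
Assemble K = (LN − M²)/(EG − F²) = -49/(u^2 + 49)^2. At (u, v) = (1/2, pi/3): K = -784/38809.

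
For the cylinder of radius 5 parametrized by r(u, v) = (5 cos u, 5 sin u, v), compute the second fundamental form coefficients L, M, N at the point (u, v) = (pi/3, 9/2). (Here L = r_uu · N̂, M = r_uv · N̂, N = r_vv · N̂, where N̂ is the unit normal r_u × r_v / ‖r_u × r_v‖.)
L = -5;  M = 0;  N = 0

Compute the unit normal N̂(u, v) = (cos(u), sin(u), 0), and the second partials r_uu, r_uv, r_vv. Take dot products:
  L(u, v) = r_uu · N̂ = -5,
  M(u, v) = r_uv · N̂ = 0,
  N(u, v) = r_vv · N̂ = 0.
Evaluating at (u, v) = (pi/3, 9/2):
  L = -5, M = 0, N = 0.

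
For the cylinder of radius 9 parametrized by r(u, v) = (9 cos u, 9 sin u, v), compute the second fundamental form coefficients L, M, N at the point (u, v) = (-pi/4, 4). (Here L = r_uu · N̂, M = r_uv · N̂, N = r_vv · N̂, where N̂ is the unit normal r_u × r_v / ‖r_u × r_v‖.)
L = -9;  M = 0;  N = 0

Compute the unit normal N̂(u, v) = (cos(u), sin(u), 0), and the second partials r_uu, r_uv, r_vv. Take dot products:
  L(u, v) = r_uu · N̂ = -9,
  M(u, v) = r_uv · N̂ = 0,
  N(u, v) = r_vv · N̂ = 0.
Evaluating at (u, v) = (-pi/4, 4):
  L = -9, M = 0, N = 0.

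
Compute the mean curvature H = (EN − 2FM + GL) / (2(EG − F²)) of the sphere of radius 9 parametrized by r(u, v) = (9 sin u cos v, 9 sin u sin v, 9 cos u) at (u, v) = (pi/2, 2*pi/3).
H = -1/9

With E = 81, F = 0, G = 81*sin(u)^2, L = -9*sin(u)/Abs(sin(u)), M = 0, N = -9*sin(u)^3/Abs(sin(u)), assemble
  H = (EN − 2FM + GL) / (2(EG − F²)) = -sin(u)/(9*Abs(sin(u))).
At (u, v) = (pi/2, 2*pi/3): H = -1/9.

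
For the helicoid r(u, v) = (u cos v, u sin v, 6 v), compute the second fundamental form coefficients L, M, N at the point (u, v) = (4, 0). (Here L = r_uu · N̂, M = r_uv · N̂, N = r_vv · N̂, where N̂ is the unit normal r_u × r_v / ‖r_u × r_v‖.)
L = 0;  M = -3*sqrt(13)/13;  N = 0

Compute the unit normal N̂(u, v) = (6*sin(v)/sqrt(u^2 + 36), -6*cos(v)/sqrt(u^2 + 36), u/sqrt(u^2 + 36)), and the second partials r_uu, r_uv, r_vv. Take dot products:
  L(u, v) = r_uu · N̂ = 0,
  M(u, v) = r_uv · N̂ = -6/sqrt(u^2 + 36),
  N(u, v) = r_vv · N̂ = 0.
Evaluating at (u, v) = (4, 0):
  L = 0, M = -3*sqrt(13)/13, N = 0.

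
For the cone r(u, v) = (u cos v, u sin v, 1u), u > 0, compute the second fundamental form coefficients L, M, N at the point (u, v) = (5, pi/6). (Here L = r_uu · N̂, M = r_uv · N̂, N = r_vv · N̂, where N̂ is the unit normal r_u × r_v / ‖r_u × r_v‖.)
L = 0;  M = 0;  N = 5*sqrt(2)/2

Compute the unit normal N̂(u, v) = (-sqrt(2)*u*cos(v)/(2*Abs(u)), -sqrt(2)*u*sin(v)/(2*Abs(u)), sqrt(2)*u/(2*Abs(u))), and the second partials r_uu, r_uv, r_vv. Take dot products:
  L(u, v) = r_uu · N̂ = 0,
  M(u, v) = r_uv · N̂ = 0,
  N(u, v) = r_vv · N̂ = sqrt(2)*u^2/(2*Abs(u)).
Evaluating at (u, v) = (5, pi/6):
  L = 0, M = 0, N = 5*sqrt(2)/2.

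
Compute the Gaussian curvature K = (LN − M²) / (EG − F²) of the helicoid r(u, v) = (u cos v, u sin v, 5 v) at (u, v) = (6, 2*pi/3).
K = -25/3721

Coefficients of the first fundamental form: E = 1, F = 0, G = u^2 + 25.
Coefficients of the second fundamental form: L = 0, M = -5/sqrt(u^2 + 25), N = 0.
Assemble K = (LN − M²)/(EG − F²) = -25/(u^2 + 25)^2. At (u, v) = (6, 2*pi/3): K = -25/3721.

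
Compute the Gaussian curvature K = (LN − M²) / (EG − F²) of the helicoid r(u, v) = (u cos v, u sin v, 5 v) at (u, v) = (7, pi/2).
K = -25/5476

Coefficients of the first fundamental form: E = 1, F = 0, G = u^2 + 25.
Coefficients of the second fundamental form: L = 0, M = -5/sqrt(u^2 + 25), N = 0.
Assemble K = (LN − M²)/(EG − F²) = -25/(u^2 + 25)^2. At (u, v) = (7, pi/2): K = -25/5476.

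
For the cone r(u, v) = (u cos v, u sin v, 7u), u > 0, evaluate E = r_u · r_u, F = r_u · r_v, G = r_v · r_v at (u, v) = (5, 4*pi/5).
E = 50;  F = 0;  G = 25

Partials: r_u = (cos(v), sin(v), 7), r_v = (-u*sin(v), u*cos(v), 0). As functions of (u, v):
  E = r_u · r_u = 50,
  F = r_u · r_v = 0,
  G = r_v · r_v = u^2.
Evaluating at (u, v) = (5, 4*pi/5): E = 50, F = 0, G = 25.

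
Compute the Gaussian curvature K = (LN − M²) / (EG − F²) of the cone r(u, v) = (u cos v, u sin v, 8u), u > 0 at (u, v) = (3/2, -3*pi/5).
K = 0

Coefficients of the first fundamental form: E = 65, F = 0, G = u^2.
Coefficients of the second fundamental form: L = 0, M = 0, N = 8*sqrt(65)*u^2/(65*Abs(u)).
Assemble K = (LN − M²)/(EG − F²) = 0. At (u, v) = (3/2, -3*pi/5): K = 0.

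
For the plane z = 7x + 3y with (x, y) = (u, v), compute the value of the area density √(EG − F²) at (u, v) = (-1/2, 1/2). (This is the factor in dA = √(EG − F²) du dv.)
√(EG − F²)|_{(-1/2, 1/2)} = sqrt(59)

E = 50, F = 21, G = 10, so EG − F² = 59. Taking the positive square root: √(EG − F²) = sqrt(59). At (u, v) = (-1/2, 1/2): sqrt(59).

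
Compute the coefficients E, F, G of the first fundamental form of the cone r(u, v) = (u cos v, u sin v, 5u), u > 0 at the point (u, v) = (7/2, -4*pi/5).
E = 26;  F = 0;  G = 49/4

Partials: r_u = (cos(v), sin(v), 5), r_v = (-u*sin(v), u*cos(v), 0). As functions of (u, v):
  E = r_u · r_u = 26,
  F = r_u · r_v = 0,
  G = r_v · r_v = u^2.
Evaluating at (u, v) = (7/2, -4*pi/5): E = 26, F = 0, G = 49/4.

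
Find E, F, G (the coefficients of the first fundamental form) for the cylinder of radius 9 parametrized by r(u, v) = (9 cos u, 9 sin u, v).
E = 81;  F = 0;  G = 1

Compute partials: r_u = (-9*sin(u), 9*cos(u), 0), r_v = (0, 0, 1). Then
  E = r_u · r_u = 81,
  F = r_u · r_v = 0,
  G = r_v · r_v = 1.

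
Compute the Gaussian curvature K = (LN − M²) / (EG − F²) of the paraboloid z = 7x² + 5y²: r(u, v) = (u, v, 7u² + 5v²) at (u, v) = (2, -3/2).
K = 7/51005

Coefficients of the first fundamental form: E = 196*u^2 + 1, F = 140*u*v, G = 100*v^2 + 1.
Coefficients of the second fundamental form: L = 14/sqrt(196*u^2 + 100*v^2 + 1), M = 0, N = 10/sqrt(196*u^2 + 100*v^2 + 1).
Assemble K = (LN − M²)/(EG − F²) = 140/(38416*u^4 + 39200*u^2*v^2 + 392*u^2 + 10000*v^4 + 200*v^2 + 1). At (u, v) = (2, -3/2): K = 7/51005.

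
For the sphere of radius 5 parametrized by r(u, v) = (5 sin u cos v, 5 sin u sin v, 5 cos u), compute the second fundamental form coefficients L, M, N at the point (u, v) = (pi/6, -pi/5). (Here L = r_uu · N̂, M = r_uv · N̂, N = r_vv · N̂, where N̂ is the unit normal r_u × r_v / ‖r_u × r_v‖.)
L = -5;  M = 0;  N = -5/4

Compute the unit normal N̂(u, v) = (sin(u)^2*cos(v)/Abs(sin(u)), sin(u)^2*sin(v)/Abs(sin(u)), sin(2*u)/(2*Abs(sin(u)))), and the second partials r_uu, r_uv, r_vv. Take dot products:
  L(u, v) = r_uu · N̂ = -5*sin(u)/Abs(sin(u)),
  M(u, v) = r_uv · N̂ = 0,
  N(u, v) = r_vv · N̂ = -5*sin(u)^3/Abs(sin(u)).
Evaluating at (u, v) = (pi/6, -pi/5):
  L = -5, M = 0, N = -5/4.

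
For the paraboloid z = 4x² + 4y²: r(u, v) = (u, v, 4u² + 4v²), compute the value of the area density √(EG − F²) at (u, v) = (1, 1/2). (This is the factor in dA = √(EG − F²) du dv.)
√(EG − F²)|_{(1, 1/2)} = 9

E = 64*u^2 + 1, F = 64*u*v, G = 64*v^2 + 1, so EG − F² = 64*u^2 + 64*v^2 + 1. Taking the positive square root: √(EG − F²) = sqrt(64*u^2 + 64*v^2 + 1). At (u, v) = (1, 1/2): 9.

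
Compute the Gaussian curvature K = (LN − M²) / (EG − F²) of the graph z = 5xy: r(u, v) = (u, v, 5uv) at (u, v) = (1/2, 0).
K = -400/841

Coefficients of the first fundamental form: E = 25*v^2 + 1, F = 25*u*v, G = 25*u^2 + 1.
Coefficients of the second fundamental form: L = 0, M = 5/sqrt(25*u^2 + 25*v^2 + 1), N = 0.
Assemble K = (LN − M²)/(EG − F²) = -25/(625*u^4 + 1250*u^2*v^2 + 50*u^2 + 625*v^4 + 50*v^2 + 1). At (u, v) = (1/2, 0): K = -400/841.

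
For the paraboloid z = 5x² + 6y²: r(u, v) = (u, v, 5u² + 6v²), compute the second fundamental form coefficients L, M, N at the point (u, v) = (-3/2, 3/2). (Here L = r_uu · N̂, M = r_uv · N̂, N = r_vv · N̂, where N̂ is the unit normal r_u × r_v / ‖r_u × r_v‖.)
L = sqrt(22)/11;  M = 0;  N = 6*sqrt(22)/55

Compute the unit normal N̂(u, v) = (-10*u/sqrt(100*u^2 + 144*v^2 + 1), -12*v/sqrt(100*u^2 + 144*v^2 + 1), 1/sqrt(100*u^2 + 144*v^2 + 1)), and the second partials r_uu, r_uv, r_vv. Take dot products:
  L(u, v) = r_uu · N̂ = 10/sqrt(100*u^2 + 144*v^2 + 1),
  M(u, v) = r_uv · N̂ = 0,
  N(u, v) = r_vv · N̂ = 12/sqrt(100*u^2 + 144*v^2 + 1).
Evaluating at (u, v) = (-3/2, 3/2):
  L = sqrt(22)/11, M = 0, N = 6*sqrt(22)/55.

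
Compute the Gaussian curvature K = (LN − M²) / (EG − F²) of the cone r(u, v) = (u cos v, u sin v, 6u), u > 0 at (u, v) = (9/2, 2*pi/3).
K = 0

Coefficients of the first fundamental form: E = 37, F = 0, G = u^2.
Coefficients of the second fundamental form: L = 0, M = 0, N = 6*sqrt(37)*u^2/(37*Abs(u)).
Assemble K = (LN − M²)/(EG − F²) = 0. At (u, v) = (9/2, 2*pi/3): K = 0.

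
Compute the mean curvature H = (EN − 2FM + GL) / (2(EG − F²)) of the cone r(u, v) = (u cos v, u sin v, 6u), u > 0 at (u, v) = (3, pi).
H = sqrt(37)/37

With E = 37, F = 0, G = u^2, L = 0, M = 0, N = 6*sqrt(37)*u^2/(37*Abs(u)), assemble
  H = (EN − 2FM + GL) / (2(EG − F²)) = 3*sqrt(37)/(37*Abs(u)).
At (u, v) = (3, pi): H = sqrt(37)/37.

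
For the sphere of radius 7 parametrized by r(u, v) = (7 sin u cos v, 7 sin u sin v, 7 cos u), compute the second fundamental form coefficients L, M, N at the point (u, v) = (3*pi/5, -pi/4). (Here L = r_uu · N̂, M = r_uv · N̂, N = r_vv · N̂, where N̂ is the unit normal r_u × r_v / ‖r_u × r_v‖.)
L = -7;  M = 0;  N = -35/8 - 7*sqrt(5)/8

Compute the unit normal N̂(u, v) = (sin(u)^2*cos(v)/Abs(sin(u)), sin(u)^2*sin(v)/Abs(sin(u)), sin(2*u)/(2*Abs(sin(u)))), and the second partials r_uu, r_uv, r_vv. Take dot products:
  L(u, v) = r_uu · N̂ = -7*sin(u)/Abs(sin(u)),
  M(u, v) = r_uv · N̂ = 0,
  N(u, v) = r_vv · N̂ = -7*sin(u)^3/Abs(sin(u)).
Evaluating at (u, v) = (3*pi/5, -pi/4):
  L = -7, M = 0, N = -35/8 - 7*sqrt(5)/8.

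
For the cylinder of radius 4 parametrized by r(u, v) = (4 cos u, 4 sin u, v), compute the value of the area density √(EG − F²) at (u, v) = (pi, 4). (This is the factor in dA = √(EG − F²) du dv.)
√(EG − F²)|_{(pi, 4)} = 4

E = 16, F = 0, G = 1, so EG − F² = 16. Taking the positive square root: √(EG − F²) = 4. At (u, v) = (pi, 4): 4.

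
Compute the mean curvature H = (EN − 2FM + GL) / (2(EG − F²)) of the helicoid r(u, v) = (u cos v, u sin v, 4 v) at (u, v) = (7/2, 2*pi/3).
H = 0

With E = 1, F = 0, G = u^2 + 16, L = 0, M = -4/sqrt(u^2 + 16), N = 0, assemble
  H = (EN − 2FM + GL) / (2(EG − F²)) = 0.
At (u, v) = (7/2, 2*pi/3): H = 0.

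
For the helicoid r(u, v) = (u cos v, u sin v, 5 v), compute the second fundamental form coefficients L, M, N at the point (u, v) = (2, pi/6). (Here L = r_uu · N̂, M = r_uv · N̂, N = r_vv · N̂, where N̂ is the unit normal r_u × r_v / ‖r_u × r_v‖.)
L = 0;  M = -5*sqrt(29)/29;  N = 0

Compute the unit normal N̂(u, v) = (5*sin(v)/sqrt(u^2 + 25), -5*cos(v)/sqrt(u^2 + 25), u/sqrt(u^2 + 25)), and the second partials r_uu, r_uv, r_vv. Take dot products:
  L(u, v) = r_uu · N̂ = 0,
  M(u, v) = r_uv · N̂ = -5/sqrt(u^2 + 25),
  N(u, v) = r_vv · N̂ = 0.
Evaluating at (u, v) = (2, pi/6):
  L = 0, M = -5*sqrt(29)/29, N = 0.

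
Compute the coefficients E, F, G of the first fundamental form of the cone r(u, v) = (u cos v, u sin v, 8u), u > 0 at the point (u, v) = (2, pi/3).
E = 65;  F = 0;  G = 4

Partials: r_u = (cos(v), sin(v), 8), r_v = (-u*sin(v), u*cos(v), 0). As functions of (u, v):
  E = r_u · r_u = 65,
  F = r_u · r_v = 0,
  G = r_v · r_v = u^2.
Evaluating at (u, v) = (2, pi/3): E = 65, F = 0, G = 4.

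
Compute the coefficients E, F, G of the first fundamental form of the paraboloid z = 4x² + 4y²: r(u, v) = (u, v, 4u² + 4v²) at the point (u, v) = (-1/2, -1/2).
E = 17;  F = 16;  G = 17

Partials: r_u = (1, 0, 8*u), r_v = (0, 1, 8*v). As functions of (u, v):
  E = r_u · r_u = 64*u^2 + 1,
  F = r_u · r_v = 64*u*v,
  G = r_v · r_v = 64*v^2 + 1.
Evaluating at (u, v) = (-1/2, -1/2): E = 17, F = 16, G = 17.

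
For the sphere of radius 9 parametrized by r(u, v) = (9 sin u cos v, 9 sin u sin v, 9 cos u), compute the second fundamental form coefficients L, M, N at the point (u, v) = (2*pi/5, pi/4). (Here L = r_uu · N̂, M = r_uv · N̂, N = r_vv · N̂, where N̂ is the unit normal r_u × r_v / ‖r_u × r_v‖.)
L = -9;  M = 0;  N = -45/8 - 9*sqrt(5)/8

Compute the unit normal N̂(u, v) = (sin(u)^2*cos(v)/Abs(sin(u)), sin(u)^2*sin(v)/Abs(sin(u)), sin(2*u)/(2*Abs(sin(u)))), and the second partials r_uu, r_uv, r_vv. Take dot products:
  L(u, v) = r_uu · N̂ = -9*sin(u)/Abs(sin(u)),
  M(u, v) = r_uv · N̂ = 0,
  N(u, v) = r_vv · N̂ = -9*sin(u)^3/Abs(sin(u)).
Evaluating at (u, v) = (2*pi/5, pi/4):
  L = -9, M = 0, N = -45/8 - 9*sqrt(5)/8.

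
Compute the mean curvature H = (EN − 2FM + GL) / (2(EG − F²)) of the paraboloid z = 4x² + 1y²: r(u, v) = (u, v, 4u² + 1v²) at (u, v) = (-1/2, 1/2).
H = 25*sqrt(2)/108

With E = 64*u^2 + 1, F = 16*u*v, G = 4*v^2 + 1, L = 8/sqrt(64*u^2 + 4*v^2 + 1), M = 0, N = 2/sqrt(64*u^2 + 4*v^2 + 1), assemble
  H = (EN − 2FM + GL) / (2(EG − F²)) = (64*u^2 + 16*v^2 + 5)/(64*u^2 + 4*v^2 + 1)^(3/2).
At (u, v) = (-1/2, 1/2): H = 25*sqrt(2)/108.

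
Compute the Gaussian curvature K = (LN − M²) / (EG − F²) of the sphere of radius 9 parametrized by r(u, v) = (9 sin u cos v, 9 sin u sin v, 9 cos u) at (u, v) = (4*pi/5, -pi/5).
K = 1/81

Coefficients of the first fundamental form: E = 81, F = 0, G = 81*sin(u)^2.
Coefficients of the second fundamental form: L = -9*sin(u)/Abs(sin(u)), M = 0, N = -9*sin(u)^3/Abs(sin(u)).
Assemble K = (LN − M²)/(EG − F²) = 1/81. At (u, v) = (4*pi/5, -pi/5): K = 1/81.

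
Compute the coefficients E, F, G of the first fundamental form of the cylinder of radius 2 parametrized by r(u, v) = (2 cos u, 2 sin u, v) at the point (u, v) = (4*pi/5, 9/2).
E = 4;  F = 0;  G = 1

Partials: r_u = (-2*sin(u), 2*cos(u), 0), r_v = (0, 0, 1). As functions of (u, v):
  E = r_u · r_u = 4,
  F = r_u · r_v = 0,
  G = r_v · r_v = 1.
Evaluating at (u, v) = (4*pi/5, 9/2): E = 4, F = 0, G = 1.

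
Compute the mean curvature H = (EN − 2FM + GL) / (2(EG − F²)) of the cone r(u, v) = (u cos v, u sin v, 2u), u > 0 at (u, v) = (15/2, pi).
H = 2*sqrt(5)/75

With E = 5, F = 0, G = u^2, L = 0, M = 0, N = 2*sqrt(5)*u^2/(5*Abs(u)), assemble
  H = (EN − 2FM + GL) / (2(EG − F²)) = sqrt(5)/(5*Abs(u)).
At (u, v) = (15/2, pi): H = 2*sqrt(5)/75.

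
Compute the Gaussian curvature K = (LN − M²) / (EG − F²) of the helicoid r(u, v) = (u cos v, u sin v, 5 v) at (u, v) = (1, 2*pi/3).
K = -25/676

Coefficients of the first fundamental form: E = 1, F = 0, G = u^2 + 25.
Coefficients of the second fundamental form: L = 0, M = -5/sqrt(u^2 + 25), N = 0.
Assemble K = (LN − M²)/(EG − F²) = -25/(u^2 + 25)^2. At (u, v) = (1, 2*pi/3): K = -25/676.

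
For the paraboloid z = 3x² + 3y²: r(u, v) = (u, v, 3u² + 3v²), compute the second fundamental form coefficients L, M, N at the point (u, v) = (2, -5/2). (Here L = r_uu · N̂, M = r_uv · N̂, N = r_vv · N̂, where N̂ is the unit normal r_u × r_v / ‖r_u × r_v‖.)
L = 3*sqrt(370)/185;  M = 0;  N = 3*sqrt(370)/185

Compute the unit normal N̂(u, v) = (-6*u/sqrt(36*u^2 + 36*v^2 + 1), -6*v/sqrt(36*u^2 + 36*v^2 + 1), 1/sqrt(36*u^2 + 36*v^2 + 1)), and the second partials r_uu, r_uv, r_vv. Take dot products:
  L(u, v) = r_uu · N̂ = 6/sqrt(36*u^2 + 36*v^2 + 1),
  M(u, v) = r_uv · N̂ = 0,
  N(u, v) = r_vv · N̂ = 6/sqrt(36*u^2 + 36*v^2 + 1).
Evaluating at (u, v) = (2, -5/2):
  L = 3*sqrt(370)/185, M = 0, N = 3*sqrt(370)/185.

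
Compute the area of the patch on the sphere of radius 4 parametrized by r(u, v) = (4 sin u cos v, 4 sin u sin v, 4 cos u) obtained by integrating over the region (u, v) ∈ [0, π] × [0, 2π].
Area = 64*pi

Area = ∫∫ √(EG − F²) du dv with √(EG − F²) = 16*Abs(sin(u)). Integrating over [0, π] × [0, 2π] gives 64*pi.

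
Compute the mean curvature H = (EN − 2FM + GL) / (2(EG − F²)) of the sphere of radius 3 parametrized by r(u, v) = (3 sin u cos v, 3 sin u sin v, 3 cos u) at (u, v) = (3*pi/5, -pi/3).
H = -1/3

With E = 9, F = 0, G = 9*sin(u)^2, L = -3*sin(u)/Abs(sin(u)), M = 0, N = -3*sin(u)^3/Abs(sin(u)), assemble
  H = (EN − 2FM + GL) / (2(EG − F²)) = -sin(u)/(3*Abs(sin(u))).
At (u, v) = (3*pi/5, -pi/3): H = -1/3.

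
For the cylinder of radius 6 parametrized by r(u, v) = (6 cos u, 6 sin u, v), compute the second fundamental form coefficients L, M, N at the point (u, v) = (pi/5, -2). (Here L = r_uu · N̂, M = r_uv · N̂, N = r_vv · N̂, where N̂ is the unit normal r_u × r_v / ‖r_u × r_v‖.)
L = -6;  M = 0;  N = 0

Compute the unit normal N̂(u, v) = (cos(u), sin(u), 0), and the second partials r_uu, r_uv, r_vv. Take dot products:
  L(u, v) = r_uu · N̂ = -6,
  M(u, v) = r_uv · N̂ = 0,
  N(u, v) = r_vv · N̂ = 0.
Evaluating at (u, v) = (pi/5, -2):
  L = -6, M = 0, N = 0.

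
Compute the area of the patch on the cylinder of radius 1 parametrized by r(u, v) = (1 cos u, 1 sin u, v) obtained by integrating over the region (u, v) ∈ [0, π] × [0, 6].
Area = 6*pi

Area = ∫∫ √(EG − F²) du dv with √(EG − F²) = 1. Integrating over [0, π] × [0, 6] gives 6*pi.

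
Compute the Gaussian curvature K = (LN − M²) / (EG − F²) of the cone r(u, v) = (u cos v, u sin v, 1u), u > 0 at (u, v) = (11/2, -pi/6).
K = 0

Coefficients of the first fundamental form: E = 2, F = 0, G = u^2.
Coefficients of the second fundamental form: L = 0, M = 0, N = sqrt(2)*u^2/(2*Abs(u)).
Assemble K = (LN − M²)/(EG − F²) = 0. At (u, v) = (11/2, -pi/6): K = 0.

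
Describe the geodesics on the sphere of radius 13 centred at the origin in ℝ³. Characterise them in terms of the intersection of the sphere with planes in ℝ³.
Geodesics on the sphere of radius 13 are great circles — circles of radius 13 obtained as the intersection of the sphere with planes through the origin (the centre of the sphere).

A curve α(t) of nonzero constant speed on the sphere of radius 13 is a geodesic iff its acceleration α̈ is everywhere normal to the surface, i.e. parallel to the radial vector α(t). Then d/dt(α × α̇) = α̇ × α̇ + α × α̈ = 0, so α × α̇ is a constant vector n ≠ 0 and α(t) · n = 0 for all t: α lies in the plane through the origin with normal n. The intersection of that plane with the sphere is a circle of radius 13 (a great circle). Conversely, a great circle traversed at constant speed has centripetal acceleration pointing at the origin, hence normal to the sphere, so every great circle is a geodesic.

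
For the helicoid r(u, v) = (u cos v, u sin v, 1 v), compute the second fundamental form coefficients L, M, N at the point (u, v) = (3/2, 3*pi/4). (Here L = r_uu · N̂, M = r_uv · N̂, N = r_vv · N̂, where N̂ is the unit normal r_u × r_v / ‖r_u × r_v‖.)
L = 0;  M = -2*sqrt(13)/13;  N = 0

Compute the unit normal N̂(u, v) = (sin(v)/sqrt(u^2 + 1), -cos(v)/sqrt(u^2 + 1), u/sqrt(u^2 + 1)), and the second partials r_uu, r_uv, r_vv. Take dot products:
  L(u, v) = r_uu · N̂ = 0,
  M(u, v) = r_uv · N̂ = -1/sqrt(u^2 + 1),
  N(u, v) = r_vv · N̂ = 0.
Evaluating at (u, v) = (3/2, 3*pi/4):
  L = 0, M = -2*sqrt(13)/13, N = 0.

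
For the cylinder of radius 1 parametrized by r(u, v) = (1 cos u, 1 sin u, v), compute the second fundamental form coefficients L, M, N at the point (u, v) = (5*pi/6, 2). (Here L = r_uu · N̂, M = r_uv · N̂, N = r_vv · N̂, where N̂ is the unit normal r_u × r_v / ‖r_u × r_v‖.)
L = -1;  M = 0;  N = 0

Compute the unit normal N̂(u, v) = (cos(u), sin(u), 0), and the second partials r_uu, r_uv, r_vv. Take dot products:
  L(u, v) = r_uu · N̂ = -1,
  M(u, v) = r_uv · N̂ = 0,
  N(u, v) = r_vv · N̂ = 0.
Evaluating at (u, v) = (5*pi/6, 2):
  L = -1, M = 0, N = 0.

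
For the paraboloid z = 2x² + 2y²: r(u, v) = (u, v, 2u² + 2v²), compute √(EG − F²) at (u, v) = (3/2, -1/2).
√(EG − F²)|_{(3/2, -1/2)} = sqrt(41)

E = 16*u^2 + 1, F = 16*u*v, G = 16*v^2 + 1; EG − F² = 16*u^2 + 16*v^2 + 1; √(EG − F²) = sqrt(16*u^2 + 16*v^2 + 1). At the given point: sqrt(41).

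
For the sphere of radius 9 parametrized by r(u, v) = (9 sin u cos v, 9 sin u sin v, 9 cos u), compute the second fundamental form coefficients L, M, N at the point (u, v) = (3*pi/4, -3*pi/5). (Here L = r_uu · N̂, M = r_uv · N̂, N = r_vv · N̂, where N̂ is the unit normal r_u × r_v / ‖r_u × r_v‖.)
L = -9;  M = 0;  N = -9/2

Compute the unit normal N̂(u, v) = (sin(u)^2*cos(v)/Abs(sin(u)), sin(u)^2*sin(v)/Abs(sin(u)), sin(2*u)/(2*Abs(sin(u)))), and the second partials r_uu, r_uv, r_vv. Take dot products:
  L(u, v) = r_uu · N̂ = -9*sin(u)/Abs(sin(u)),
  M(u, v) = r_uv · N̂ = 0,
  N(u, v) = r_vv · N̂ = -9*sin(u)^3/Abs(sin(u)).
Evaluating at (u, v) = (3*pi/4, -3*pi/5):
  L = -9, M = 0, N = -9/2.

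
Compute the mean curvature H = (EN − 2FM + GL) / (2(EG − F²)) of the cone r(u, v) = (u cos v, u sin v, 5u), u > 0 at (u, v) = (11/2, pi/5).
H = 5*sqrt(26)/286

With E = 26, F = 0, G = u^2, L = 0, M = 0, N = 5*sqrt(26)*u^2/(26*Abs(u)), assemble
  H = (EN − 2FM + GL) / (2(EG − F²)) = 5*sqrt(26)/(52*Abs(u)).
At (u, v) = (11/2, pi/5): H = 5*sqrt(26)/286.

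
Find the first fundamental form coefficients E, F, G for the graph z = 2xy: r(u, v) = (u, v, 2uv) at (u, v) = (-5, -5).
E = 101;  F = 100;  G = 101

Partials: r_u = (1, 0, 2*v), r_v = (0, 1, 2*u). As functions of (u, v):
  E = r_u · r_u = 4*v^2 + 1,
  F = r_u · r_v = 4*u*v,
  G = r_v · r_v = 4*u^2 + 1.
Evaluating at (u, v) = (-5, -5): E = 101, F = 100, G = 101.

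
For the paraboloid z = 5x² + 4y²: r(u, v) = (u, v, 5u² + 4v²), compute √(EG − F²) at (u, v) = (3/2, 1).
√(EG − F²)|_{(3/2, 1)} = sqrt(290)

E = 100*u^2 + 1, F = 80*u*v, G = 64*v^2 + 1; EG − F² = 100*u^2 + 64*v^2 + 1; √(EG − F²) = sqrt(100*u^2 + 64*v^2 + 1). At the given point: sqrt(290).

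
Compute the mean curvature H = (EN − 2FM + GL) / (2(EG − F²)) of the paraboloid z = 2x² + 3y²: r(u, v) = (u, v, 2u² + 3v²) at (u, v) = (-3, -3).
H = 155*sqrt(469)/31423

With E = 16*u^2 + 1, F = 24*u*v, G = 36*v^2 + 1, L = 4/sqrt(16*u^2 + 36*v^2 + 1), M = 0, N = 6/sqrt(16*u^2 + 36*v^2 + 1), assemble
  H = (EN − 2FM + GL) / (2(EG − F²)) = (48*u^2 + 72*v^2 + 5)/(16*u^2 + 36*v^2 + 1)^(3/2).
At (u, v) = (-3, -3): H = 155*sqrt(469)/31423.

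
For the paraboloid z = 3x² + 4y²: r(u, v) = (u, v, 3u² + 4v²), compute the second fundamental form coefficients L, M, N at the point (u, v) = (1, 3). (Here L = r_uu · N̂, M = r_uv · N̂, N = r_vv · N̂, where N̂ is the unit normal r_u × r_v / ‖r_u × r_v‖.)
L = 6*sqrt(613)/613;  M = 0;  N = 8*sqrt(613)/613

Compute the unit normal N̂(u, v) = (-6*u/sqrt(36*u^2 + 64*v^2 + 1), -8*v/sqrt(36*u^2 + 64*v^2 + 1), 1/sqrt(36*u^2 + 64*v^2 + 1)), and the second partials r_uu, r_uv, r_vv. Take dot products:
  L(u, v) = r_uu · N̂ = 6/sqrt(36*u^2 + 64*v^2 + 1),
  M(u, v) = r_uv · N̂ = 0,
  N(u, v) = r_vv · N̂ = 8/sqrt(36*u^2 + 64*v^2 + 1).
Evaluating at (u, v) = (1, 3):
  L = 6*sqrt(613)/613, M = 0, N = 8*sqrt(613)/613.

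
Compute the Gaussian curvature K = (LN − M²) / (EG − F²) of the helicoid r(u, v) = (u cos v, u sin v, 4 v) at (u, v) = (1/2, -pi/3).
K = -256/4225

Coefficients of the first fundamental form: E = 1, F = 0, G = u^2 + 16.
Coefficients of the second fundamental form: L = 0, M = -4/sqrt(u^2 + 16), N = 0.
Assemble K = (LN − M²)/(EG − F²) = -16/(u^2 + 16)^2. At (u, v) = (1/2, -pi/3): K = -256/4225.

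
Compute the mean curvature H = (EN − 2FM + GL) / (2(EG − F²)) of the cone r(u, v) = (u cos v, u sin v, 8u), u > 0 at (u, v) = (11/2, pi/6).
H = 8*sqrt(65)/715

With E = 65, F = 0, G = u^2, L = 0, M = 0, N = 8*sqrt(65)*u^2/(65*Abs(u)), assemble
  H = (EN − 2FM + GL) / (2(EG − F²)) = 4*sqrt(65)/(65*Abs(u)).
At (u, v) = (11/2, pi/6): H = 8*sqrt(65)/715.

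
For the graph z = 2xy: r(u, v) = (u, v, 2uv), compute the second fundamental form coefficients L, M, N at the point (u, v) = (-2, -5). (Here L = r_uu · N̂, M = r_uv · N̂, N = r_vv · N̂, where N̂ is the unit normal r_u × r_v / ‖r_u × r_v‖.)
L = 0;  M = 2*sqrt(13)/39;  N = 0

Compute the unit normal N̂(u, v) = (-2*v/sqrt(4*u^2 + 4*v^2 + 1), -2*u/sqrt(4*u^2 + 4*v^2 + 1), 1/sqrt(4*u^2 + 4*v^2 + 1)), and the second partials r_uu, r_uv, r_vv. Take dot products:
  L(u, v) = r_uu · N̂ = 0,
  M(u, v) = r_uv · N̂ = 2/sqrt(4*u^2 + 4*v^2 + 1),
  N(u, v) = r_vv · N̂ = 0.
Evaluating at (u, v) = (-2, -5):
  L = 0, M = 2*sqrt(13)/39, N = 0.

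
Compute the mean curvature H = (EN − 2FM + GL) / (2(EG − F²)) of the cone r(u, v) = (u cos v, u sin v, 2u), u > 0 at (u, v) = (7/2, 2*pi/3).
H = 2*sqrt(5)/35

With E = 5, F = 0, G = u^2, L = 0, M = 0, N = 2*sqrt(5)*u^2/(5*Abs(u)), assemble
  H = (EN − 2FM + GL) / (2(EG − F²)) = sqrt(5)/(5*Abs(u)).
At (u, v) = (7/2, 2*pi/3): H = 2*sqrt(5)/35.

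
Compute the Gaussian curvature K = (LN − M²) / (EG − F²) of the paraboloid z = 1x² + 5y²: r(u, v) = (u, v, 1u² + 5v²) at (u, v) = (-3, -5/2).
K = 5/109561

Coefficients of the first fundamental form: E = 4*u^2 + 1, F = 20*u*v, G = 100*v^2 + 1.
Coefficients of the second fundamental form: L = 2/sqrt(4*u^2 + 100*v^2 + 1), M = 0, N = 10/sqrt(4*u^2 + 100*v^2 + 1).
Assemble K = (LN − M²)/(EG − F²) = 20/(16*u^4 + 800*u^2*v^2 + 8*u^2 + 10000*v^4 + 200*v^2 + 1). At (u, v) = (-3, -5/2): K = 5/109561.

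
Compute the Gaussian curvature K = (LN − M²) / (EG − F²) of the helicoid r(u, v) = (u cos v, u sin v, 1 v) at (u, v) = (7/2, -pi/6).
K = -16/2809

Coefficients of the first fundamental form: E = 1, F = 0, G = u^2 + 1.
Coefficients of the second fundamental form: L = 0, M = -1/sqrt(u^2 + 1), N = 0.
Assemble K = (LN − M²)/(EG − F²) = -1/(u^2 + 1)^2. At (u, v) = (7/2, -pi/6): K = -16/2809.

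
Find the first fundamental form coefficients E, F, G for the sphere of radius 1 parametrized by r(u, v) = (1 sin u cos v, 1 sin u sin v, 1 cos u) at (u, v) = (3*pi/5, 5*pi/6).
E = 1;  F = 0;  G = sqrt(5)/8 + 5/8

Partials: r_u = (cos(u)*cos(v), sin(v)*cos(u), -sin(u)), r_v = (-sin(u)*sin(v), sin(u)*cos(v), 0). As functions of (u, v):
  E = r_u · r_u = 1,
  F = r_u · r_v = 0,
  G = r_v · r_v = sin(u)^2.
Evaluating at (u, v) = (3*pi/5, 5*pi/6): E = 1, F = 0, G = sqrt(5)/8 + 5/8.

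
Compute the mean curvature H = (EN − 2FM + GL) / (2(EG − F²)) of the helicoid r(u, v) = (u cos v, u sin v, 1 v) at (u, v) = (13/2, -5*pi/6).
H = 0

With E = 1, F = 0, G = u^2 + 1, L = 0, M = -1/sqrt(u^2 + 1), N = 0, assemble
  H = (EN − 2FM + GL) / (2(EG − F²)) = 0.
At (u, v) = (13/2, -5*pi/6): H = 0.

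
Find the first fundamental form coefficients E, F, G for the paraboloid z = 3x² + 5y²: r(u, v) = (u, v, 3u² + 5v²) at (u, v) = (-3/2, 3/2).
E = 82;  F = -135;  G = 226

Partials: r_u = (1, 0, 6*u), r_v = (0, 1, 10*v). As functions of (u, v):
  E = r_u · r_u = 36*u^2 + 1,
  F = r_u · r_v = 60*u*v,
  G = r_v · r_v = 100*v^2 + 1.
Evaluating at (u, v) = (-3/2, 3/2): E = 82, F = -135, G = 226.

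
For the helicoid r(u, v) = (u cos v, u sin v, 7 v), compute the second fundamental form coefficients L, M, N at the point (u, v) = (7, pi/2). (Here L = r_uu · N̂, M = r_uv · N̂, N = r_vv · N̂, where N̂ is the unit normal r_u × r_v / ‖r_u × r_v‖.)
L = 0;  M = -sqrt(2)/2;  N = 0

Compute the unit normal N̂(u, v) = (7*sin(v)/sqrt(u^2 + 49), -7*cos(v)/sqrt(u^2 + 49), u/sqrt(u^2 + 49)), and the second partials r_uu, r_uv, r_vv. Take dot products:
  L(u, v) = r_uu · N̂ = 0,
  M(u, v) = r_uv · N̂ = -7/sqrt(u^2 + 49),
  N(u, v) = r_vv · N̂ = 0.
Evaluating at (u, v) = (7, pi/2):
  L = 0, M = -sqrt(2)/2, N = 0.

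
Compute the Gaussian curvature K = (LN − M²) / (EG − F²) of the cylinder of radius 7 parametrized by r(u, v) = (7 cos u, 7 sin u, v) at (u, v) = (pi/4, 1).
K = 0

Coefficients of the first fundamental form: E = 49, F = 0, G = 1.
Coefficients of the second fundamental form: L = -7, M = 0, N = 0.
Assemble K = (LN − M²)/(EG − F²) = 0. At (u, v) = (pi/4, 1): K = 0.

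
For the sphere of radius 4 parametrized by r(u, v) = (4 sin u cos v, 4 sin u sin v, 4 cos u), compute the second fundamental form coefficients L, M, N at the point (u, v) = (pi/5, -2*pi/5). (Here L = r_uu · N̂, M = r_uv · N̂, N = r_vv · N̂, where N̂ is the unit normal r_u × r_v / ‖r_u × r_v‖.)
L = -4;  M = 0;  N = -5/2 + sqrt(5)/2

Compute the unit normal N̂(u, v) = (sin(u)^2*cos(v)/Abs(sin(u)), sin(u)^2*sin(v)/Abs(sin(u)), sin(2*u)/(2*Abs(sin(u)))), and the second partials r_uu, r_uv, r_vv. Take dot products:
  L(u, v) = r_uu · N̂ = -4*sin(u)/Abs(sin(u)),
  M(u, v) = r_uv · N̂ = 0,
  N(u, v) = r_vv · N̂ = -4*sin(u)^3/Abs(sin(u)).
Evaluating at (u, v) = (pi/5, -2*pi/5):
  L = -4, M = 0, N = -5/2 + sqrt(5)/2.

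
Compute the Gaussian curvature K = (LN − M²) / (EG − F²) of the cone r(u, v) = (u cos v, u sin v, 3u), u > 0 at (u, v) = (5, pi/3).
K = 0

Coefficients of the first fundamental form: E = 10, F = 0, G = u^2.
Coefficients of the second fundamental form: L = 0, M = 0, N = 3*sqrt(10)*u^2/(10*Abs(u)).
Assemble K = (LN − M²)/(EG − F²) = 0. At (u, v) = (5, pi/3): K = 0.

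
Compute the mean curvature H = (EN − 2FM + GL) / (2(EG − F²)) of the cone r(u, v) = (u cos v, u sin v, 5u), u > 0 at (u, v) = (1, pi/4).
H = 5*sqrt(26)/52

With E = 26, F = 0, G = u^2, L = 0, M = 0, N = 5*sqrt(26)*u^2/(26*Abs(u)), assemble
  H = (EN − 2FM + GL) / (2(EG − F²)) = 5*sqrt(26)/(52*Abs(u)).
At (u, v) = (1, pi/4): H = 5*sqrt(26)/52.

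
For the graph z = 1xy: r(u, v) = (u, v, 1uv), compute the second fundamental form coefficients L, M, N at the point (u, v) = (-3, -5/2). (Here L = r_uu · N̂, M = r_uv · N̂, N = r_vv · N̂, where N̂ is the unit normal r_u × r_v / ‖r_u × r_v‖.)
L = 0;  M = 2*sqrt(65)/65;  N = 0

Compute the unit normal N̂(u, v) = (-v/sqrt(u^2 + v^2 + 1), -u/sqrt(u^2 + v^2 + 1), 1/sqrt(u^2 + v^2 + 1)), and the second partials r_uu, r_uv, r_vv. Take dot products:
  L(u, v) = r_uu · N̂ = 0,
  M(u, v) = r_uv · N̂ = 1/sqrt(u^2 + v^2 + 1),
  N(u, v) = r_vv · N̂ = 0.
Evaluating at (u, v) = (-3, -5/2):
  L = 0, M = 2*sqrt(65)/65, N = 0.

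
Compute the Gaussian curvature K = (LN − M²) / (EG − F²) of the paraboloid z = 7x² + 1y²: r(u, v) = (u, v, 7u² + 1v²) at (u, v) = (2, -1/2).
K = 7/154449

Coefficients of the first fundamental form: E = 196*u^2 + 1, F = 28*u*v, G = 4*v^2 + 1.
Coefficients of the second fundamental form: L = 14/sqrt(196*u^2 + 4*v^2 + 1), M = 0, N = 2/sqrt(196*u^2 + 4*v^2 + 1).
Assemble K = (LN − M²)/(EG − F²) = 28/(38416*u^4 + 1568*u^2*v^2 + 392*u^2 + 16*v^4 + 8*v^2 + 1). At (u, v) = (2, -1/2): K = 7/154449.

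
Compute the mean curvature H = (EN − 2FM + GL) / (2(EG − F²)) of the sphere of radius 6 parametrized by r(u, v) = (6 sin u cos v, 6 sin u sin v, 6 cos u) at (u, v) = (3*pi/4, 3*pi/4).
H = -1/6

With E = 36, F = 0, G = 36*sin(u)^2, L = -6*sin(u)/Abs(sin(u)), M = 0, N = -6*sin(u)^3/Abs(sin(u)), assemble
  H = (EN − 2FM + GL) / (2(EG − F²)) = -sin(u)/(6*Abs(sin(u))).
At (u, v) = (3*pi/4, 3*pi/4): H = -1/6.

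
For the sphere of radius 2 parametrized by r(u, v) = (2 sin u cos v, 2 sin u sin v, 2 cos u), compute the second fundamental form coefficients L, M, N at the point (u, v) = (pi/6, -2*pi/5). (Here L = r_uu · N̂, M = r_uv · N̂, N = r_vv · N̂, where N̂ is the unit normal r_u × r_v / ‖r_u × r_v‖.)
L = -2;  M = 0;  N = -1/2

Compute the unit normal N̂(u, v) = (sin(u)^2*cos(v)/Abs(sin(u)), sin(u)^2*sin(v)/Abs(sin(u)), sin(2*u)/(2*Abs(sin(u)))), and the second partials r_uu, r_uv, r_vv. Take dot products:
  L(u, v) = r_uu · N̂ = -2*sin(u)/Abs(sin(u)),
  M(u, v) = r_uv · N̂ = 0,
  N(u, v) = r_vv · N̂ = -2*sin(u)^3/Abs(sin(u)).
Evaluating at (u, v) = (pi/6, -2*pi/5):
  L = -2, M = 0, N = -1/2.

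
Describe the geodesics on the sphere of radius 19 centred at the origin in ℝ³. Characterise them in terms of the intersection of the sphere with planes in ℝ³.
Geodesics on the sphere of radius 19 are great circles — circles of radius 19 obtained as the intersection of the sphere with planes through the origin (the centre of the sphere).

A curve α(t) of nonzero constant speed on the sphere of radius 19 is a geodesic iff its acceleration α̈ is everywhere normal to the surface, i.e. parallel to the radial vector α(t). Then d/dt(α × α̇) = α̇ × α̇ + α × α̈ = 0, so α × α̇ is a constant vector n ≠ 0 and α(t) · n = 0 for all t: α lies in the plane through the origin with normal n. The intersection of that plane with the sphere is a circle of radius 19 (a great circle). Conversely, a great circle traversed at constant speed has centripetal acceleration pointing at the origin, hence normal to the sphere, so every great circle is a geodesic.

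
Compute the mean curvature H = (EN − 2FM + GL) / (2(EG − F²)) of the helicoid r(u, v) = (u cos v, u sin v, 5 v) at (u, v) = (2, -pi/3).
H = 0

With E = 1, F = 0, G = u^2 + 25, L = 0, M = -5/sqrt(u^2 + 25), N = 0, assemble
  H = (EN − 2FM + GL) / (2(EG − F²)) = 0.
At (u, v) = (2, -pi/3): H = 0.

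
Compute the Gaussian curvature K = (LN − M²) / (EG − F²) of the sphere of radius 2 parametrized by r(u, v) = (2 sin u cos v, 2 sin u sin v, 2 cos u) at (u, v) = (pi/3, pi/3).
K = 1/4

Coefficients of the first fundamental form: E = 4, F = 0, G = 4*sin(u)^2.
Coefficients of the second fundamental form: L = -2*sin(u)/Abs(sin(u)), M = 0, N = -2*sin(u)^3/Abs(sin(u)).
Assemble K = (LN − M²)/(EG − F²) = 1/4. At (u, v) = (pi/3, pi/3): K = 1/4.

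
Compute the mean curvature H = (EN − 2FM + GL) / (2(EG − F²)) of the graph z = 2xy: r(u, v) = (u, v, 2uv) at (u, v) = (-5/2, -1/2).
H = -10*sqrt(3)/243

With E = 4*v^2 + 1, F = 4*u*v, G = 4*u^2 + 1, L = 0, M = 2/sqrt(4*u^2 + 4*v^2 + 1), N = 0, assemble
  H = (EN − 2FM + GL) / (2(EG − F²)) = -8*u*v/(4*u^2 + 4*v^2 + 1)^(3/2).
At (u, v) = (-5/2, -1/2): H = -10*sqrt(3)/243.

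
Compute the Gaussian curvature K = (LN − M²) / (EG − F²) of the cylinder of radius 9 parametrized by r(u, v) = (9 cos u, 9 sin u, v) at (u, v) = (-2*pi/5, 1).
K = 0

Coefficients of the first fundamental form: E = 81, F = 0, G = 1.
Coefficients of the second fundamental form: L = -9, M = 0, N = 0.
Assemble K = (LN − M²)/(EG − F²) = 0. At (u, v) = (-2*pi/5, 1): K = 0.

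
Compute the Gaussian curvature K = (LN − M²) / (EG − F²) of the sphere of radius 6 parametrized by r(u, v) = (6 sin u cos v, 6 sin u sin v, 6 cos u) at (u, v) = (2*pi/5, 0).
K = 1/36

Coefficients of the first fundamental form: E = 36, F = 0, G = 36*sin(u)^2.
Coefficients of the second fundamental form: L = -6*sin(u)/Abs(sin(u)), M = 0, N = -6*sin(u)^3/Abs(sin(u)).
Assemble K = (LN − M²)/(EG − F²) = 1/36. At (u, v) = (2*pi/5, 0): K = 1/36.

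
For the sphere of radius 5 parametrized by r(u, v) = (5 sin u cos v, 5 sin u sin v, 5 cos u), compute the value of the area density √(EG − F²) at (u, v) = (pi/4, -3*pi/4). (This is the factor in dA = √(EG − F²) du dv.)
√(EG − F²)|_{(pi/4, -3*pi/4)} = 25*sqrt(2)/2

E = 25, F = 0, G = 25*sin(u)^2, so EG − F² = 625*sin(u)^2. Taking the positive square root: √(EG − F²) = 25*Abs(sin(u)). At (u, v) = (pi/4, -3*pi/4): 25*sqrt(2)/2.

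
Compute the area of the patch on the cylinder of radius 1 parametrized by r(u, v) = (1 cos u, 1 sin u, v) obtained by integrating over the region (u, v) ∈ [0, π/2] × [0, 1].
Area = pi/2

Area = ∫∫ √(EG − F²) du dv with √(EG − F²) = 1. Integrating over [0, π/2] × [0, 1] gives pi/2.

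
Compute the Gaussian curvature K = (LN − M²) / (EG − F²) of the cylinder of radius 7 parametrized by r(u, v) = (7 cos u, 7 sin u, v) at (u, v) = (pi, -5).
K = 0

Coefficients of the first fundamental form: E = 49, F = 0, G = 1.
Coefficients of the second fundamental form: L = -7, M = 0, N = 0.
Assemble K = (LN − M²)/(EG − F²) = 0. At (u, v) = (pi, -5): K = 0.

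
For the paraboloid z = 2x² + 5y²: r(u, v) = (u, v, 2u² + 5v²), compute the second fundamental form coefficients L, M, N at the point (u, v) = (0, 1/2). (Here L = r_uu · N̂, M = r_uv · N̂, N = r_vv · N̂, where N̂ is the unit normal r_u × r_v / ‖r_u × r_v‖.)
L = 2*sqrt(26)/13;  M = 0;  N = 5*sqrt(26)/13

Compute the unit normal N̂(u, v) = (-4*u/sqrt(16*u^2 + 100*v^2 + 1), -10*v/sqrt(16*u^2 + 100*v^2 + 1), 1/sqrt(16*u^2 + 100*v^2 + 1)), and the second partials r_uu, r_uv, r_vv. Take dot products:
  L(u, v) = r_uu · N̂ = 4/sqrt(16*u^2 + 100*v^2 + 1),
  M(u, v) = r_uv · N̂ = 0,
  N(u, v) = r_vv · N̂ = 10/sqrt(16*u^2 + 100*v^2 + 1).
Evaluating at (u, v) = (0, 1/2):
  L = 2*sqrt(26)/13, M = 0, N = 5*sqrt(26)/13.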